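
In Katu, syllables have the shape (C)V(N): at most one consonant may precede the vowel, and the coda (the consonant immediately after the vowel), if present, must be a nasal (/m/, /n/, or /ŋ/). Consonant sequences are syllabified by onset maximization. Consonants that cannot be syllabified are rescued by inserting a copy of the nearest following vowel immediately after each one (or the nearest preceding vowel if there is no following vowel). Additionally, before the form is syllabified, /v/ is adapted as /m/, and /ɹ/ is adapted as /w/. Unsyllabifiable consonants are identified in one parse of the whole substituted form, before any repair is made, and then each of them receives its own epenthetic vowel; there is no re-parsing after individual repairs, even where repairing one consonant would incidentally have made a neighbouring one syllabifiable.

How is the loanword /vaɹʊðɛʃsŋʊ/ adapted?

Substitution: /v/ → /m/, /ɹ/ → /w/, giving /mawʊðɛʃsŋʊ/.
Syllabifying with onset maximization leaves /ʃ/, /s/ stranded (only a nasal (/m/, /n/, or /ŋ/) is licensed in coda position; onsets are limited to one consonant).
Inserting the epenthetic vowel yields /ʃ/ → /ʃʊ/, /s/ → /sʊ/.

mawʊðɛʃʊsʊŋʊ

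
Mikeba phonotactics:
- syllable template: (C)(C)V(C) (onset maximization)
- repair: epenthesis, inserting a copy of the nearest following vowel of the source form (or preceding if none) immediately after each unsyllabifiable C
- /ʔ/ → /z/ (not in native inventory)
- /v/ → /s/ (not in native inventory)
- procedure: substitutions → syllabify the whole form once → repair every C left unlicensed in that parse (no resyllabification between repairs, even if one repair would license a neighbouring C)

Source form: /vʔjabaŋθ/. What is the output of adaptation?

sazjabaŋθa

Substitution: /v/ → /s/, /ʔ/ → /z/, giving /szjabaŋθ/.
Under (C)(C)V(C), the unsyllabifiable consonants are /s/, /θ/ (at most one coda consonant is licensed; onsets may contain at most 2 consonants).
Each unlicensed consonant becomes the onset of a new syllable: /s/ → /sa/, /θ/ → /θa/.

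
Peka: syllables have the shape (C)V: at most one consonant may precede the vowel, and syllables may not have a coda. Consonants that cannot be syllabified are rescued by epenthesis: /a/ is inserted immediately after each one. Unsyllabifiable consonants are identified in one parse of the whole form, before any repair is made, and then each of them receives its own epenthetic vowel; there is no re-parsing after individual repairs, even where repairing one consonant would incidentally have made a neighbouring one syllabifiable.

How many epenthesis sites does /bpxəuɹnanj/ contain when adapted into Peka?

The unsyllabifiable consonants are /b/, /p/, /ɹ/, /n/, /j/; each receives one epenthetic vowel.

5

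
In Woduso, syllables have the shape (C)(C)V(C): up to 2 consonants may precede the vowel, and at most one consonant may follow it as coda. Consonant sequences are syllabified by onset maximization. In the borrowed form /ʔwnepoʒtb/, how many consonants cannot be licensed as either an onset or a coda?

3

Under (C)(C)V(C), the unsyllabifiable consonants are /ʔ/, /t/, /b/ (at most one coda consonant is licensed; onsets may contain at most 2 consonants).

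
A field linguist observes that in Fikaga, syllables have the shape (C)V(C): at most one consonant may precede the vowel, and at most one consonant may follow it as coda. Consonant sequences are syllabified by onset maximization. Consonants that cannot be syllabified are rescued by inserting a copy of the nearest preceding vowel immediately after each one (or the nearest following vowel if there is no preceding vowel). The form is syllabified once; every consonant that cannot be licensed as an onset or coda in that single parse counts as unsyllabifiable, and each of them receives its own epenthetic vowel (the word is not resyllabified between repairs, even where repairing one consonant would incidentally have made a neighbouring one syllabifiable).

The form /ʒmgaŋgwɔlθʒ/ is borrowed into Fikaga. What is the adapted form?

Syllabifying with onset maximization leaves /ʒ/, /m/, /g/, /θ/, /ʒ/ stranded (at most one coda consonant is licensed; onsets are limited to one consonant).
Each unlicensed consonant becomes the onset of a new syllable: /ʒ/ → /ʒa/, /m/ → /ma/, /g/ → /ga/, /θ/ → /θɔ/, /ʒ/ → /ʒɔ/.

ʒamagaŋgawɔlθɔʒɔ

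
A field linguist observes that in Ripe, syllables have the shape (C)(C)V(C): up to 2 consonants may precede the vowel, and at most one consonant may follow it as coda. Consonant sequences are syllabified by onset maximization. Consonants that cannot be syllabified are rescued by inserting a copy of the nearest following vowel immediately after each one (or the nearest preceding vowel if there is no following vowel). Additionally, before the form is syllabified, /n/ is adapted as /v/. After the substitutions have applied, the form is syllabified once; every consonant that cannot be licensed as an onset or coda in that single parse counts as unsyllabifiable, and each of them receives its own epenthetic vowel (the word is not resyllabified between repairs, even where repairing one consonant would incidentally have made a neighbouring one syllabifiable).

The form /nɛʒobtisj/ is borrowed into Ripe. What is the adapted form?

Substitution: /n/ → /v/, giving /vɛʒobtisj/.
The consonants /j/ cannot be parsed into a legal (C)(C)V(C) syllable (at most one coda consonant is licensed; onsets may contain at most 2 consonants).
Epenthesis after each stranded consonant: /j/ → /ji/.

vɛʒobtisji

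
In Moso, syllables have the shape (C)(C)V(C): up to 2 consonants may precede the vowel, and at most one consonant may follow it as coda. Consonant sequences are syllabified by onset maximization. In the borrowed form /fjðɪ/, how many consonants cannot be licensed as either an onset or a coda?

Under (C)(C)V(C), the unsyllabifiable consonants are /f/ (at most one coda consonant is licensed; onsets may contain at most 2 consonants).

1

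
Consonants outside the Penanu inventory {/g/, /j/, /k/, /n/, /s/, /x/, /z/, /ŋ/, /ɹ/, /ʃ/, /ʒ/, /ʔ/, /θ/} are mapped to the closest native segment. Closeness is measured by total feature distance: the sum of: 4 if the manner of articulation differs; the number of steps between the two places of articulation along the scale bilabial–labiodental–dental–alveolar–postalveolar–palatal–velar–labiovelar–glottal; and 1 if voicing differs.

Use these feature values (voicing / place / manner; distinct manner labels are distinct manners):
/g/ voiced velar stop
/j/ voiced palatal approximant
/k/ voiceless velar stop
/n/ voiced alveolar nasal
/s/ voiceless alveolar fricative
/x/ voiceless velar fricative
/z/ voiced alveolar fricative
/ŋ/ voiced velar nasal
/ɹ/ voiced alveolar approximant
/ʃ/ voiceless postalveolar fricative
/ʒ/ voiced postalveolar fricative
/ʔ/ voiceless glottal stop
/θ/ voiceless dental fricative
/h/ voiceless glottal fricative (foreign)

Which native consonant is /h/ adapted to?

/x/ is closest: same manner (fricative), place distance 2 (glottal→velar), same voicing; total 2. Next closest is /ʃ/ at distance 4.

x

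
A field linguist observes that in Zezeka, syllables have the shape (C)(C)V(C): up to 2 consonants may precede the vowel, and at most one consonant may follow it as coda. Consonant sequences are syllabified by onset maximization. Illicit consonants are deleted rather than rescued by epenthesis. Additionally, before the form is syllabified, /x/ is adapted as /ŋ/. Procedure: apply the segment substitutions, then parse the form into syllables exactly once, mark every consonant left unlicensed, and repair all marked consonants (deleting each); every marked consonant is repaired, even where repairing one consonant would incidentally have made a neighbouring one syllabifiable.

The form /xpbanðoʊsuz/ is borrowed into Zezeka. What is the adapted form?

Substitution: /x/ → /ŋ/, giving /ŋpbanðoʊsuz/.
Syllabifying with onset maximization leaves /ŋ/ stranded (at most one coda consonant is licensed; onsets may contain at most 2 consonants).
Each unlicensed consonant is deleted: /ŋ/.

pbanðoʊsuz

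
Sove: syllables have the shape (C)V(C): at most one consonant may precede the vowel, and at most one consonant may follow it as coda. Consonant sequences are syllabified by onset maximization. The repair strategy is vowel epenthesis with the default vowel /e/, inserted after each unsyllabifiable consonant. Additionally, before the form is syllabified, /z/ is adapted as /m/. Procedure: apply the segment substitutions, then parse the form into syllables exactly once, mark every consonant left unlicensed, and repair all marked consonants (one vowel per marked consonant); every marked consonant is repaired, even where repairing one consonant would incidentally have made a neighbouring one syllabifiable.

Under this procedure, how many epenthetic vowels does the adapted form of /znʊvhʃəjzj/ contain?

4

After substitution the input is /mnʊvhʃəjmj/.
The unsyllabifiable consonants are /m/, /h/, /m/, /j/; each receives one epenthetic vowel.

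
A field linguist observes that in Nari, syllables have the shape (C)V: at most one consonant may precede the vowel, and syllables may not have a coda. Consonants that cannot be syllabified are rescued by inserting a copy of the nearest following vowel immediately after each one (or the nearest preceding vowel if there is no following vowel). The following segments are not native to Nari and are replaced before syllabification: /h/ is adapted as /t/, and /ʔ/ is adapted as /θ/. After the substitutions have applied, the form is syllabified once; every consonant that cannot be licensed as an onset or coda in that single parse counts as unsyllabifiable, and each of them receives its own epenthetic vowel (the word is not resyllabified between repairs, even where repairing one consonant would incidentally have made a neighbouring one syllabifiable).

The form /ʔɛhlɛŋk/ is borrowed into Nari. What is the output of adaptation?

θɛtɛlɛŋɛkɛ

Substitution: /ʔ/ → /θ/, /h/ → /t/, giving /θɛtlɛŋk/.
Syllabifying with onset maximization leaves /t/, /ŋ/, /k/ stranded (no codas are permitted; onsets are limited to one consonant).
Each unlicensed consonant becomes the onset of a new syllable: /t/ → /tɛ/, /ŋ/ → /ŋɛ/, /k/ → /kɛ/.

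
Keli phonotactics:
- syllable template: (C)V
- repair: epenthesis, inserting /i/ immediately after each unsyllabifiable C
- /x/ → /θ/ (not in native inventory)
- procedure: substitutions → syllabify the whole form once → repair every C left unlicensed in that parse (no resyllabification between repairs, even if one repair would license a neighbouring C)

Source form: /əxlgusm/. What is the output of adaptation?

Substitution: /x/ → /θ/, giving /əθlgusm/.
Syllabifying with onset maximization leaves /θ/, /l/, /s/, /m/ stranded (no codas are permitted; onsets are limited to one consonant).
Inserting the epenthetic vowel yields /θ/ → /θi/, /l/ → /li/, /s/ → /si/, /m/ → /mi/.

əθiligusimi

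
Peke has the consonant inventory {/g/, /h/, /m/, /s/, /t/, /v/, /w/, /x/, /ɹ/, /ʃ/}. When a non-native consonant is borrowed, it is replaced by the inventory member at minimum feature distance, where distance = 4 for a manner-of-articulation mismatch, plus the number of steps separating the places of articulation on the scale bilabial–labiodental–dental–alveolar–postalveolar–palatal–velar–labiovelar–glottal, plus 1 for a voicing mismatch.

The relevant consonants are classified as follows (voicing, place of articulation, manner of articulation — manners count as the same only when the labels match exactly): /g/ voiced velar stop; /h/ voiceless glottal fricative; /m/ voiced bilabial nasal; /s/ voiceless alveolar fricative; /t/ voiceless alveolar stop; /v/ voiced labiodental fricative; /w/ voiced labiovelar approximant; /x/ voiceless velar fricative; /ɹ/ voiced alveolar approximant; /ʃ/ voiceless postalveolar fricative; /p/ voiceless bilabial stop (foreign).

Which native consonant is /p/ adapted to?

t

/t/ is closest: same manner (stop), place distance 3 (bilabial→alveolar), same voicing; total 3. Next closest is /m/ at distance 5.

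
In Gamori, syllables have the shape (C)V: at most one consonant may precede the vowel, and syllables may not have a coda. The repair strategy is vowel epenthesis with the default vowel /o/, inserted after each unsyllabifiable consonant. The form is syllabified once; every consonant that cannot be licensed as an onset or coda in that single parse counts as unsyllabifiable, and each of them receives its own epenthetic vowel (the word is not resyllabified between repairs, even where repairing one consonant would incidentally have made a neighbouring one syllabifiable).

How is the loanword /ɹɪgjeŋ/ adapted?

Under (C)V, the unsyllabifiable consonants are /g/, /ŋ/ (no codas are permitted; onsets are limited to one consonant).
Epenthesis after each stranded consonant: /g/ → /go/, /ŋ/ → /ŋo/.

ɹɪgojeŋo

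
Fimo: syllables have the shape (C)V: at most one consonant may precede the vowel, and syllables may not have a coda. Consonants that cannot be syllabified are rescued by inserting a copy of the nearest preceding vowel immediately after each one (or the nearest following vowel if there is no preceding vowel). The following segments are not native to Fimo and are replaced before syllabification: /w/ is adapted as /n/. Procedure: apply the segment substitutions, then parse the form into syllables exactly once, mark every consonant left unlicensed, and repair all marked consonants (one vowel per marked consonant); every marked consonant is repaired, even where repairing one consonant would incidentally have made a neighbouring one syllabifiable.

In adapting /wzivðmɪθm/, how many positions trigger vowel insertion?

5

After substitution the input is /nzivðmɪθm/.
The unsyllabifiable consonants are /n/, /v/, /ð/, /θ/, /m/; each receives one epenthetic vowel.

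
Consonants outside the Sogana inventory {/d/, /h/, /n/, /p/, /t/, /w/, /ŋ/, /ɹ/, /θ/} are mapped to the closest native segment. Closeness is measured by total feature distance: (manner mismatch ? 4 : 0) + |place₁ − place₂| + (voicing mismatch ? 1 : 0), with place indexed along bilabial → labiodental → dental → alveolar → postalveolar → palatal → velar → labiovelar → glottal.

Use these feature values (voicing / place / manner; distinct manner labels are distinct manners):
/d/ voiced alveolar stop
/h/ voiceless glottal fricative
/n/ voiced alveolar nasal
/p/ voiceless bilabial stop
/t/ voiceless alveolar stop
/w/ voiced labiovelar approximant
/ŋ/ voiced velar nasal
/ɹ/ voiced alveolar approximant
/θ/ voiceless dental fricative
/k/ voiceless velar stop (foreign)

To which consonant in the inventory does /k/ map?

/t/ is closest: same manner (stop), place distance 3 (velar→alveolar), same voicing; total 3. Next closest is /d/ at distance 4.

t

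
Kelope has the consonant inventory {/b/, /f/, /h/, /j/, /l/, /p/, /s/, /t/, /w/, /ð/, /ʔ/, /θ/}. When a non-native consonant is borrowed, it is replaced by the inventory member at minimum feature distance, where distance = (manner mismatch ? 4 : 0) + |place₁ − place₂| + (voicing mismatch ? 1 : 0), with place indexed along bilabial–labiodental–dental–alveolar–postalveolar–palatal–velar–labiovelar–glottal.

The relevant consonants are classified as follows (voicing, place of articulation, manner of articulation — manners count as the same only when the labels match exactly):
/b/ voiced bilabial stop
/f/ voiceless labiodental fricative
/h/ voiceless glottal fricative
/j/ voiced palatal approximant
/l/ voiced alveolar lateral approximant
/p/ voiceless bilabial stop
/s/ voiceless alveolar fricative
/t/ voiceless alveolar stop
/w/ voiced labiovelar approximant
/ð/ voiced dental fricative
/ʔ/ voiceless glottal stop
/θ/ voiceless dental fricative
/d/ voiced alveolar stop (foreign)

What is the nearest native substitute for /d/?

t

/t/ is closest: same manner (stop), place distance 0 (alveolar→alveolar), voicing differs (+1); total 1. Next closest is /b/ at distance 3.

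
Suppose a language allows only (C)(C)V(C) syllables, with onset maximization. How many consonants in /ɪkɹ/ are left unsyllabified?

1

Syllabifying with onset maximization leaves /ɹ/ stranded (at most one coda consonant is licensed; onsets may contain at most 2 consonants).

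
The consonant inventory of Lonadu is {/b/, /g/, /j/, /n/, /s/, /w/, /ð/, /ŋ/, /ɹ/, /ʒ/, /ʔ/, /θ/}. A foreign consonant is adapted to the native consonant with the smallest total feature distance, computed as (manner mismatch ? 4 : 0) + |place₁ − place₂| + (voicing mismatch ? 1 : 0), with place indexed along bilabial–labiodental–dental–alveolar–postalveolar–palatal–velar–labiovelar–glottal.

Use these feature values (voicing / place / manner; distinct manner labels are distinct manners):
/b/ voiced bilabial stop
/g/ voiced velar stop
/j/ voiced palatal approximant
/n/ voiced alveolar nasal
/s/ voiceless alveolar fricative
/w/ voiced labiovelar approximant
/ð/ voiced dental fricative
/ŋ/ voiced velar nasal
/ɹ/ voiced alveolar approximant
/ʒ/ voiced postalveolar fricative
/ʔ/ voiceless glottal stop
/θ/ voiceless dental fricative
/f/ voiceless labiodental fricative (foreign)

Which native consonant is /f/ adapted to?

/θ/ is closest: same manner (fricative), place distance 1 (labiodental→dental), same voicing; total 1. Next closest is /s/ at distance 2.

θ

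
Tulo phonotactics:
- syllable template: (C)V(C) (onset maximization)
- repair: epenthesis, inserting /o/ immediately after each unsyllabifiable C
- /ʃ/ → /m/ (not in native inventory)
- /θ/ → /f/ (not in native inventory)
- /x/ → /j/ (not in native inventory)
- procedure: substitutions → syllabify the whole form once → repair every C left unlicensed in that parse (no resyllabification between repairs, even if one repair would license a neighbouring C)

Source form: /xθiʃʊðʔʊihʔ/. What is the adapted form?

jofimʊðʔʊihʔo

Substitution: /x/ → /j/, /θ/ → /f/, /ʃ/ → /m/, giving /jfimʊðʔʊihʔ/.
Syllabifying with onset maximization leaves /j/, /ʔ/ stranded (at most one coda consonant is licensed; onsets are limited to one consonant).
Epenthesis after each stranded consonant: /j/ → /jo/, /ʔ/ → /ʔo/.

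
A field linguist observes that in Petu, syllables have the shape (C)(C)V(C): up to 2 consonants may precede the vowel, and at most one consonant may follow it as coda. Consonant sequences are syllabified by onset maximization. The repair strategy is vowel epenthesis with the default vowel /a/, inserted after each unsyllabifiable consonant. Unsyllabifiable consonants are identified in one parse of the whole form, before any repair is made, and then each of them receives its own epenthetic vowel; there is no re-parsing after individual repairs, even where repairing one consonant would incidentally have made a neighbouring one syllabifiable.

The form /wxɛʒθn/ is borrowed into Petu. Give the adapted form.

Syllabifying with onset maximization leaves /θ/, /n/ stranded (at most one coda consonant is licensed; onsets may contain at most 2 consonants).
Inserting the epenthetic vowel yields /θ/ → /θa/, /n/ → /na/.

wxɛʒθana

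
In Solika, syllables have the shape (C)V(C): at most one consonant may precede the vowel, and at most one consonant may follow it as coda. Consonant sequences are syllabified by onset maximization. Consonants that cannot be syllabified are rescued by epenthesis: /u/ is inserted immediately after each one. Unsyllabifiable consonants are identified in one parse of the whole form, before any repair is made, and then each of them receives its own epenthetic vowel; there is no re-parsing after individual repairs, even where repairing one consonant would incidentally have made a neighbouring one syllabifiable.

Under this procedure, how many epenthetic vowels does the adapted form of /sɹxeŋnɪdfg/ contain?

4

The unsyllabifiable consonants are /s/, /ɹ/, /f/, /g/; each receives one epenthetic vowel.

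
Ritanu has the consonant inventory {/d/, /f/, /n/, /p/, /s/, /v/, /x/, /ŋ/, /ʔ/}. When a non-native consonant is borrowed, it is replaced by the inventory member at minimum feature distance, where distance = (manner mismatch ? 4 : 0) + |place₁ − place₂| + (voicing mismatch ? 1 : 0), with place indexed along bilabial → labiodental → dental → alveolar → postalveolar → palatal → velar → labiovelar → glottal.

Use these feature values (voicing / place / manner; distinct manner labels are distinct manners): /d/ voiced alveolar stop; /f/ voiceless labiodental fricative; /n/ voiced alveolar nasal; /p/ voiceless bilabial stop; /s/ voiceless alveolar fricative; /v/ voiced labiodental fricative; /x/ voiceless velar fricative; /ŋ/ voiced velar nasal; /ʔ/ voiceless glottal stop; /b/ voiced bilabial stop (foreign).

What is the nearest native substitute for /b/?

/p/ is closest: same manner (stop), place distance 0 (bilabial→bilabial), voicing differs (+1); total 1. Next closest is /d/ at distance 3.

p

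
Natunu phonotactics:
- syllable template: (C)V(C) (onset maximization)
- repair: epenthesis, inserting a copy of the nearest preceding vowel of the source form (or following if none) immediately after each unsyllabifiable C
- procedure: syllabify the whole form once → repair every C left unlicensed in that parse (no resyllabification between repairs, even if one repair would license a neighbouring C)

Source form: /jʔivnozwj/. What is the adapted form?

The consonants /j/, /w/, /j/ cannot be parsed into a legal (C)V(C) syllable (at most one coda consonant is licensed; onsets are limited to one consonant).
Epenthesis after each stranded consonant: /j/ → /ji/, /w/ → /wo/, /j/ → /jo/.

jiʔivnozwojo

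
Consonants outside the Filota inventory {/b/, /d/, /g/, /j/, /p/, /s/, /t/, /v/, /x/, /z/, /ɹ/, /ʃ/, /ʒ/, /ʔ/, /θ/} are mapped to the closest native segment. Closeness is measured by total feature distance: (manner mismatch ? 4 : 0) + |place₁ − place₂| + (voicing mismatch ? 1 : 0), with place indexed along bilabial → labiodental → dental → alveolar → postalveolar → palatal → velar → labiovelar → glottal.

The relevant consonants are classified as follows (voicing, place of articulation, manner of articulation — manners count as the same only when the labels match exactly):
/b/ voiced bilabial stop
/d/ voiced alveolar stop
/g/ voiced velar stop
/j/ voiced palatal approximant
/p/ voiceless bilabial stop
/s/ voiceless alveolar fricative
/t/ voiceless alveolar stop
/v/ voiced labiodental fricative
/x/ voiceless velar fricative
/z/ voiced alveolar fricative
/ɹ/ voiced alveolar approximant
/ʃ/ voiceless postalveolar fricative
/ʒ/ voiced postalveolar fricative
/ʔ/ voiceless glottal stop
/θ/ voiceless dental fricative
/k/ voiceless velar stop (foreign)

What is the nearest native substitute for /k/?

/g/ is closest: same manner (stop), place distance 0 (velar→velar), voicing differs (+1); total 1. Next closest is /ʔ/ at distance 2.

g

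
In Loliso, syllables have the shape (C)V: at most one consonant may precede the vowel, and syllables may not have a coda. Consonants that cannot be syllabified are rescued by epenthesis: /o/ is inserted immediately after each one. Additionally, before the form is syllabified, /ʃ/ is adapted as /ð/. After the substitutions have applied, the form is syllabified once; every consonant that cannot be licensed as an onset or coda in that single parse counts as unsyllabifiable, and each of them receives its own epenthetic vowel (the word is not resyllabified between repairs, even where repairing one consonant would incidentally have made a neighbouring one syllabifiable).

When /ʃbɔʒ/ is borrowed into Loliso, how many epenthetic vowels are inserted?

After substitution the input is /ðbɔʒ/.
The unsyllabifiable consonants are /ð/, /ʒ/; each receives one epenthetic vowel.

2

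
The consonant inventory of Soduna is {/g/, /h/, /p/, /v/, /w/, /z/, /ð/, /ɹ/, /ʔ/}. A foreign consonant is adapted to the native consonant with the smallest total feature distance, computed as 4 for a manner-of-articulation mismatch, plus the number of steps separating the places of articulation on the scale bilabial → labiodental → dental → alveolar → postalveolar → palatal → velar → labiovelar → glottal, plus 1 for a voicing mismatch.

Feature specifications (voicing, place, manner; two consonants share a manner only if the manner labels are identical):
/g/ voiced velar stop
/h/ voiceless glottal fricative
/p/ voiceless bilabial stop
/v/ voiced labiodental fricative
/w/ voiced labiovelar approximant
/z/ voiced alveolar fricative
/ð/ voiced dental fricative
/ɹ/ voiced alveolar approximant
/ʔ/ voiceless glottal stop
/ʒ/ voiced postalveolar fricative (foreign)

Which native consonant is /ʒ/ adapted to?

z

/z/ is closest: same manner (fricative), place distance 1 (postalveolar→alveolar), same voicing; total 1. Next closest is /ð/ at distance 2.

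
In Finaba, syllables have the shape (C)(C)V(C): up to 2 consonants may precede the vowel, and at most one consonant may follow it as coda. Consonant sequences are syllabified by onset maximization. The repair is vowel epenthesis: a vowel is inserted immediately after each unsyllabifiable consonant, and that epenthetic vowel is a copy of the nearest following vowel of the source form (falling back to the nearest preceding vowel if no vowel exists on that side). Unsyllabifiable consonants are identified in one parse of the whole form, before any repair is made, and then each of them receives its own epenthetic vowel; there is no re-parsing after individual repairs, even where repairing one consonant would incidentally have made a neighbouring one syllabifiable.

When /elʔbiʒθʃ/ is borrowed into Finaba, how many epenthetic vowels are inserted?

The unsyllabifiable consonants are /θ/, /ʃ/; each receives one epenthetic vowel.

2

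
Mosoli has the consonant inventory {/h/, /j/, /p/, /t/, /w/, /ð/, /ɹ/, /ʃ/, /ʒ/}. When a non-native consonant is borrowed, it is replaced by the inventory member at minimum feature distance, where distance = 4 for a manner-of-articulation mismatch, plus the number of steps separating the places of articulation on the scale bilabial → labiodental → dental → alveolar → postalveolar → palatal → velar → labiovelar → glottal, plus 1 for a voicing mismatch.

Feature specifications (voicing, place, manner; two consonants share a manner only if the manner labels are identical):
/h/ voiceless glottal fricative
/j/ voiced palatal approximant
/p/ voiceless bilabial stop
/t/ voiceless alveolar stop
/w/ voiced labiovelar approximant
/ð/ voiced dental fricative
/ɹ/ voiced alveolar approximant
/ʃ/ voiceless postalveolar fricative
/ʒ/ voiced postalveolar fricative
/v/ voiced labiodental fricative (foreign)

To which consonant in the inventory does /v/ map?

ð

/ð/ is closest: same manner (fricative), place distance 1 (labiodental→dental), same voicing; total 1. Next closest is /ʒ/ at distance 3.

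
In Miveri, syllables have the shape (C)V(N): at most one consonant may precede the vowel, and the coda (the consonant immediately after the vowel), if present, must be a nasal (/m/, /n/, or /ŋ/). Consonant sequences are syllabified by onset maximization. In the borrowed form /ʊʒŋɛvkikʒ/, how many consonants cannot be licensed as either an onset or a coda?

4

Under (C)V(N), the unsyllabifiable consonants are /ʒ/, /v/, /k/, /ʒ/ (only a nasal (/m/, /n/, or /ŋ/) is licensed in coda position; onsets are limited to one consonant).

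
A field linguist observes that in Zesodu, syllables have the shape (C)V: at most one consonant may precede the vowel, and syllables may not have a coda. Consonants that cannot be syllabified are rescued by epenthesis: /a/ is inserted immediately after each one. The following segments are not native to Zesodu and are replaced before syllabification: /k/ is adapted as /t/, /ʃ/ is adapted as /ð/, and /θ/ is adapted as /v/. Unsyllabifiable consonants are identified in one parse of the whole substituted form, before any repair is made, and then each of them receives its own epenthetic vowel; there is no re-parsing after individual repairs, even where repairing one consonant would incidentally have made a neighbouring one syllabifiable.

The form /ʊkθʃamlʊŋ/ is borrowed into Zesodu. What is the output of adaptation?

Substitution: /k/ → /t/, /θ/ → /v/, /ʃ/ → /ð/, giving /ʊtvðamlʊŋ/.
The consonants /t/, /v/, /m/, /ŋ/ cannot be parsed into a legal (C)V syllable (no codas are permitted; onsets are limited to one consonant).
Epenthesis after each stranded consonant: /t/ → /ta/, /v/ → /va/, /m/ → /ma/, /ŋ/ → /ŋa/.

ʊtavaðamalʊŋa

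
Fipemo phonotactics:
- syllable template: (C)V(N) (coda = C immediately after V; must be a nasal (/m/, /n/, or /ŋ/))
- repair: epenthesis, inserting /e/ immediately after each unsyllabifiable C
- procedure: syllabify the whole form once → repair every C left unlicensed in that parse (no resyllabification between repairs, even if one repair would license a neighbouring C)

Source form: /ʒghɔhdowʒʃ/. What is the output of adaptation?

Under (C)V(N), the unsyllabifiable consonants are /ʒ/, /g/, /h/, /w/, /ʒ/, /ʃ/ (only a nasal (/m/, /n/, or /ŋ/) is licensed in coda position; onsets are limited to one consonant).
Each unlicensed consonant becomes the onset of a new syllable: /ʒ/ → /ʒe/, /g/ → /ge/, /h/ → /he/, /w/ → /we/, /ʒ/ → /ʒe/, /ʃ/ → /ʃe/.

ʒegehɔhedoweʒeʃe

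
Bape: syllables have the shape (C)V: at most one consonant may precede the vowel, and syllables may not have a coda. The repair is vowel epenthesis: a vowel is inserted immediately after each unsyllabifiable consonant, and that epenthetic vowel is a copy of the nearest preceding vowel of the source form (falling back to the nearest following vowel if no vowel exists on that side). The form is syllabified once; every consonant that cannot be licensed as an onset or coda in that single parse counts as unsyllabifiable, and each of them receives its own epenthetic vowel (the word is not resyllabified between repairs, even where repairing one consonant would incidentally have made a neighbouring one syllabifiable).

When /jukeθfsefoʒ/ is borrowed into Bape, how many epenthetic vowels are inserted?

3

The unsyllabifiable consonants are /θ/, /f/, /ʒ/; each receives one epenthetic vowel.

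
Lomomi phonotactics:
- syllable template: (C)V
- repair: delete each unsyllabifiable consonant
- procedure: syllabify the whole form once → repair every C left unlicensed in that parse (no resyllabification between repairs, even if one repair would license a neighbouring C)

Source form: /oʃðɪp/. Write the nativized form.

The consonants /ʃ/, /p/ cannot be parsed into a legal (C)V syllable (no codas are permitted; onsets are limited to one consonant).
Deleting the stranded consonants removes /ʃ/, /p/.

oðɪ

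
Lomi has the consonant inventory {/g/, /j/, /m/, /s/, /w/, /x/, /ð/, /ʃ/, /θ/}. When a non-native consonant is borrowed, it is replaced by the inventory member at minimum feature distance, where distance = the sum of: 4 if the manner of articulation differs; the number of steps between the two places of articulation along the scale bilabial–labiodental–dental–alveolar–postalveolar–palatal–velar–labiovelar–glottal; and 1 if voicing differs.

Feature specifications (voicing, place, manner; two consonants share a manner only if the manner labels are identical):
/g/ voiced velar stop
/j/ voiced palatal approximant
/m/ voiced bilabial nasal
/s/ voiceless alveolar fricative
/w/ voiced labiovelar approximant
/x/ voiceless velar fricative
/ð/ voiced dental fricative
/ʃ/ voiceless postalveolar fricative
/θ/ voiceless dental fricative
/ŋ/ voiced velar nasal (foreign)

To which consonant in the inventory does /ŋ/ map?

/g/ is closest: manner differs (nasal→stop, +4), place distance 0 (velar→velar), same voicing; total 4. Next closest is /j/ at distance 5.

g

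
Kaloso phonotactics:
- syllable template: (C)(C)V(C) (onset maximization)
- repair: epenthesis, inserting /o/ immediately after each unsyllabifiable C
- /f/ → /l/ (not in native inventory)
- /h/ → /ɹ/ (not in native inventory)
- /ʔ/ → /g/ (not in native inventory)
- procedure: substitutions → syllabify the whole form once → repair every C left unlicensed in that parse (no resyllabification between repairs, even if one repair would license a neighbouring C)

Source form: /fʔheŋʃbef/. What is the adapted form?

Substitution: /f/ → /l/, /ʔ/ → /g/, /h/ → /ɹ/, giving /lgɹeŋʃbel/.
Syllabifying with onset maximization leaves /l/ stranded (at most one coda consonant is licensed; onsets may contain at most 2 consonants).
Epenthesis after each stranded consonant: /l/ → /lo/.

logɹeŋʃbel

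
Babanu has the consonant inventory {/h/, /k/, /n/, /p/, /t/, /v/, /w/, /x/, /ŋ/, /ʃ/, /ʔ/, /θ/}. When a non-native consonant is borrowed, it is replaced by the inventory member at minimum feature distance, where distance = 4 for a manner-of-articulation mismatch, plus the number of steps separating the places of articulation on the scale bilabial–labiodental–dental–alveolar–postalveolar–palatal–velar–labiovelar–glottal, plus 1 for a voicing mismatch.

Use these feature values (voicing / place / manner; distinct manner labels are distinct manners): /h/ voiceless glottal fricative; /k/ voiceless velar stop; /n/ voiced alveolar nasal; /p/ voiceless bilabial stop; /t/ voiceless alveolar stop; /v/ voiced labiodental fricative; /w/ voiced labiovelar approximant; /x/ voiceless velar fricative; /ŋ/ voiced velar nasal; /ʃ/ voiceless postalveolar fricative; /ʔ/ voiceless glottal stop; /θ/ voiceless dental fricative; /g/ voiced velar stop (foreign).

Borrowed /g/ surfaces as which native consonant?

k

/k/ is closest: same manner (stop), place distance 0 (velar→velar), voicing differs (+1); total 1. Next closest is /ʔ/ at distance 3.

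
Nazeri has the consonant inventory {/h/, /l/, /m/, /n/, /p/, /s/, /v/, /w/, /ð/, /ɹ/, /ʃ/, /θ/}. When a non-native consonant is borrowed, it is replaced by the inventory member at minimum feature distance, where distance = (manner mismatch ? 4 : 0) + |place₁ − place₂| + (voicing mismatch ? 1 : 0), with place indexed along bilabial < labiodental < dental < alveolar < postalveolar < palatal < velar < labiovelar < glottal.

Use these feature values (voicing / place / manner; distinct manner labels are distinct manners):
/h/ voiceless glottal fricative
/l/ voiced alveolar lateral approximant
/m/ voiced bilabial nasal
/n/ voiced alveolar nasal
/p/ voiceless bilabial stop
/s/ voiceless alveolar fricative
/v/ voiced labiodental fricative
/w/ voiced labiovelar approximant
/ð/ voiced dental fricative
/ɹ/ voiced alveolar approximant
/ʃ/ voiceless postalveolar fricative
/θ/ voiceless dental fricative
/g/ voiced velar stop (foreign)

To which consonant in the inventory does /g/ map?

/w/ is closest: manner differs (stop→approximant, +4), place distance 1 (velar→labiovelar), same voicing; total 5. Next closest is /h/ at distance 7.

w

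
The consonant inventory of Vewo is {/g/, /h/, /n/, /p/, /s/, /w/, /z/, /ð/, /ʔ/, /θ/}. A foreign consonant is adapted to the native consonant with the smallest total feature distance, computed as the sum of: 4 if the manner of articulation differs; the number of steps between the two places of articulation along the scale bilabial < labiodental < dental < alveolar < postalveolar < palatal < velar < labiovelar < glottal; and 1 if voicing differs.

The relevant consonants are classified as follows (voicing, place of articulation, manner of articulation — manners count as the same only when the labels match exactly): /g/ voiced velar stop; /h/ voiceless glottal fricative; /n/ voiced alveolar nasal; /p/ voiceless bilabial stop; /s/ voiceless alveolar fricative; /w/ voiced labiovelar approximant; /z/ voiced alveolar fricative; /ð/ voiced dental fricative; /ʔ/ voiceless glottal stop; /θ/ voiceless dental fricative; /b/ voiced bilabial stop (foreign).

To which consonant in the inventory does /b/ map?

p

/p/ is closest: same manner (stop), place distance 0 (bilabial→bilabial), voicing differs (+1); total 1. Next closest is /g/ at distance 6.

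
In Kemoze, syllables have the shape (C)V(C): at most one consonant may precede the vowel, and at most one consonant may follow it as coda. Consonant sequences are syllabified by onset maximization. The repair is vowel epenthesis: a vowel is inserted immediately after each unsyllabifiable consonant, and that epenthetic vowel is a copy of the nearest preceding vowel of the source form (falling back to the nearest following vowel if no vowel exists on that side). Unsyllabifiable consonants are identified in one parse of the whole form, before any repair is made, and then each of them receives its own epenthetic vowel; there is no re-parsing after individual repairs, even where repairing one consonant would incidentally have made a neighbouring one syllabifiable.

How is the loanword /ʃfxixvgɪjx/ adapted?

Syllabifying with onset maximization leaves /ʃ/, /f/, /v/, /x/ stranded (at most one coda consonant is licensed; onsets are limited to one consonant).
Each unlicensed consonant becomes the onset of a new syllable: /ʃ/ → /ʃi/, /f/ → /fi/, /v/ → /vi/, /x/ → /xɪ/.

ʃifixixvigɪjxɪ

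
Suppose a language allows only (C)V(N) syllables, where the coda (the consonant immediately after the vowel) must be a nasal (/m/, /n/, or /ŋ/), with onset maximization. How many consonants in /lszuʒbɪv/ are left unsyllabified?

The consonants /l/, /s/, /ʒ/, /v/ cannot be parsed into a legal (C)V(N) syllable (only a nasal (/m/, /n/, or /ŋ/) is licensed in coda position; onsets are limited to one consonant).

4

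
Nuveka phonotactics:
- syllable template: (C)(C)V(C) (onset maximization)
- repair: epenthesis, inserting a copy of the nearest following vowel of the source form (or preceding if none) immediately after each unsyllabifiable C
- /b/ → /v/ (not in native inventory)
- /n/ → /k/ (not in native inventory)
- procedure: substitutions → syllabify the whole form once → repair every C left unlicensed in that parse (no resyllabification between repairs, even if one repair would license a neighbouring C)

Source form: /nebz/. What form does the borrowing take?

Substitution: /n/ → /k/, /b/ → /v/, giving /kevz/.
The consonants /z/ cannot be parsed into a legal (C)(C)V(C) syllable (at most one coda consonant is licensed; onsets may contain at most 2 consonants).
Inserting the epenthetic vowel yields /z/ → /ze/.

kevze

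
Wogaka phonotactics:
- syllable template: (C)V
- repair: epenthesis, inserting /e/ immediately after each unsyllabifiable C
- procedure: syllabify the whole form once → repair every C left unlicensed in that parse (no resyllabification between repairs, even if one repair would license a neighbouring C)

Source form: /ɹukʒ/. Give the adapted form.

ɹukeʒe

The consonants /k/, /ʒ/ cannot be parsed into a legal (C)V syllable (no codas are permitted; onsets are limited to one consonant).
Each unlicensed consonant becomes the onset of a new syllable: /k/ → /ke/, /ʒ/ → /ʒe/.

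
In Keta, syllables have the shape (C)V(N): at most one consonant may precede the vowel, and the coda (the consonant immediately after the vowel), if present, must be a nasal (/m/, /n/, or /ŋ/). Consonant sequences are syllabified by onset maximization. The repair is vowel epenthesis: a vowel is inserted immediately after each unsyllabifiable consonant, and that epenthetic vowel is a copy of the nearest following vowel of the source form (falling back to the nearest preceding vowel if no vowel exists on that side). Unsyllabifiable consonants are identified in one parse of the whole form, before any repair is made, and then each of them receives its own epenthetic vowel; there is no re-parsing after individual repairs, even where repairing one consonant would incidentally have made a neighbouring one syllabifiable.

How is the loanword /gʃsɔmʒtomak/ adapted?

Syllabifying with onset maximization leaves /g/, /ʃ/, /ʒ/, /k/ stranded (only a nasal (/m/, /n/, or /ŋ/) is licensed in coda position; onsets are limited to one consonant).
Epenthesis after each stranded consonant: /g/ → /gɔ/, /ʃ/ → /ʃɔ/, /ʒ/ → /ʒo/, /k/ → /ka/.

gɔʃɔsɔmʒotomaka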